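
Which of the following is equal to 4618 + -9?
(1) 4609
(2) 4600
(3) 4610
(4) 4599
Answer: 1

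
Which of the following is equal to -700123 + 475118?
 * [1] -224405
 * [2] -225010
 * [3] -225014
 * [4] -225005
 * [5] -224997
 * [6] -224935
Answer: 4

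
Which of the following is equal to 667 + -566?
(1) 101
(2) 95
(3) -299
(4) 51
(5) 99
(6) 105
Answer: 1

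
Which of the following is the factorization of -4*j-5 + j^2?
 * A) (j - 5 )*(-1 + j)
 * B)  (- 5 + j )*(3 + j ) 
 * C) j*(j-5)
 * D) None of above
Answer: D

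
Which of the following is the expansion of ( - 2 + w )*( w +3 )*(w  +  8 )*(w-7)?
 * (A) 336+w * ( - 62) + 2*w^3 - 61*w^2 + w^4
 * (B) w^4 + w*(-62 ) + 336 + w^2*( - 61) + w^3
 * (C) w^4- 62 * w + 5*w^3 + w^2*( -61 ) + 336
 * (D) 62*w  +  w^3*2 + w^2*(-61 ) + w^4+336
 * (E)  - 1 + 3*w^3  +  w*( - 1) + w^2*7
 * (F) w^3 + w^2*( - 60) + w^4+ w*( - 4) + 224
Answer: A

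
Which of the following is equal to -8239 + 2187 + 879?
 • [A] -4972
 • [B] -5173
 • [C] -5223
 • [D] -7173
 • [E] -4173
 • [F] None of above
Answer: B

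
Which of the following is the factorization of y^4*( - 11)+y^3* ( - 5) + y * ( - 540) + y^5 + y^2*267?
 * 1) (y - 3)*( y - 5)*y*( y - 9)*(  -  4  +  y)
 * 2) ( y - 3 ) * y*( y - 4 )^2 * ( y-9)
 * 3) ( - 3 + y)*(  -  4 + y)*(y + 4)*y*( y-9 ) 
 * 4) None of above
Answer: 4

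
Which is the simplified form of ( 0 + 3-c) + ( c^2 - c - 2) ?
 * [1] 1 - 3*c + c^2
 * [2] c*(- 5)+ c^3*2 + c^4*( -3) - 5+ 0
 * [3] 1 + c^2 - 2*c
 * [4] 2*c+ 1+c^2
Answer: 3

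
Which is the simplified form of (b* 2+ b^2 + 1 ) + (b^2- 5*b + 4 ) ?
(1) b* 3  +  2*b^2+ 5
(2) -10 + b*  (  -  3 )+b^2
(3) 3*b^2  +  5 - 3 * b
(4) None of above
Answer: 4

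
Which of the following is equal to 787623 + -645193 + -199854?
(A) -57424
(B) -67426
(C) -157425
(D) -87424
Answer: A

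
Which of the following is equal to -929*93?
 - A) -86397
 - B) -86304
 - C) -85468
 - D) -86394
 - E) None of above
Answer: A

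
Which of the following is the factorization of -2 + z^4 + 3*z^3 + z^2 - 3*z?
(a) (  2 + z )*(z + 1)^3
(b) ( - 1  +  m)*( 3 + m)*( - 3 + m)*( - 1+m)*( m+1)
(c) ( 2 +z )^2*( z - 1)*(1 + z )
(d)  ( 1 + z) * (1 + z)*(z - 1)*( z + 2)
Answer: d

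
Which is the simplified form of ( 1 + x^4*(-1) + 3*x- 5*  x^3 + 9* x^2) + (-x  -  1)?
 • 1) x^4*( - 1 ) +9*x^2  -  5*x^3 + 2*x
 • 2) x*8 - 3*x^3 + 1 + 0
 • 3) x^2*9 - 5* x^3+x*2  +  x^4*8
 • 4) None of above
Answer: 1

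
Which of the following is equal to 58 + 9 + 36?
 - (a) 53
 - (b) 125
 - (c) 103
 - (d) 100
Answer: c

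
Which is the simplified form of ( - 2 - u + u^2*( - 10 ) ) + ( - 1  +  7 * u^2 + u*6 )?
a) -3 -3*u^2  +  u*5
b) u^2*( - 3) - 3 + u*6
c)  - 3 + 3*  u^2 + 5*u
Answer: a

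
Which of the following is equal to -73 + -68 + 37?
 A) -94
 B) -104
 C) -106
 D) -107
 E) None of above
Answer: B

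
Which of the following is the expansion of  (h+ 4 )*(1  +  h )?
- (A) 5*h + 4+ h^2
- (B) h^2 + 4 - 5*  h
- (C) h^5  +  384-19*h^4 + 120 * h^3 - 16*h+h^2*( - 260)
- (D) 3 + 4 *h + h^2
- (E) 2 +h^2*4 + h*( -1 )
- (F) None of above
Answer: A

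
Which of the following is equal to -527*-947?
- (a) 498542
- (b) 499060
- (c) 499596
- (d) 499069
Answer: d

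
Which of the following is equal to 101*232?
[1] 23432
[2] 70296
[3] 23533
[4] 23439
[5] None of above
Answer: 1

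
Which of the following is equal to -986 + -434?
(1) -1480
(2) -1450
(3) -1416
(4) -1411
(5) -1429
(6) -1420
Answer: 6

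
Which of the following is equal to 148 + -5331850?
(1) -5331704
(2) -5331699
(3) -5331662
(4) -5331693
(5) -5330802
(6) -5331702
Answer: 6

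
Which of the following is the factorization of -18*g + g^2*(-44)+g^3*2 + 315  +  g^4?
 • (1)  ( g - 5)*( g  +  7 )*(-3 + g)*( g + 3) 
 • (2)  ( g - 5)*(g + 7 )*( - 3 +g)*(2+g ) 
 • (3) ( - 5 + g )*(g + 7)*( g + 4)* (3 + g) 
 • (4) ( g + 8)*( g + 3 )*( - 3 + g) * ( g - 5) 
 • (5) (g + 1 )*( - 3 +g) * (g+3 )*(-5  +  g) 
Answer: 1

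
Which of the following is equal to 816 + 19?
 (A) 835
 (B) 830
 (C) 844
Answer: A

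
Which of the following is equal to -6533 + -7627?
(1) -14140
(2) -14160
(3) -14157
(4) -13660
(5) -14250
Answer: 2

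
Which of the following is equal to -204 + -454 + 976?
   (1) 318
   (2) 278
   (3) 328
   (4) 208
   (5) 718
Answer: 1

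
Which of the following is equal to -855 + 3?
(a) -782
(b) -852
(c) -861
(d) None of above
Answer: b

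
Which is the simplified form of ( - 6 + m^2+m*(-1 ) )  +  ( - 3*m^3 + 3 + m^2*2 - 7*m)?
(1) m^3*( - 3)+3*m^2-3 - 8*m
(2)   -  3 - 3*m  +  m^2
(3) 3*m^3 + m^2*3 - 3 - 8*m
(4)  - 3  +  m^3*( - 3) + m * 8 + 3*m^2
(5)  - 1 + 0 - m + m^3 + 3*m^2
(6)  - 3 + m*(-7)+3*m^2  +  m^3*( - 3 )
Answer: 1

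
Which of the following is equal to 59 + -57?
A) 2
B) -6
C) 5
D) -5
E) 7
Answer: A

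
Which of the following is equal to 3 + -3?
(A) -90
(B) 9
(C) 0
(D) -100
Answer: C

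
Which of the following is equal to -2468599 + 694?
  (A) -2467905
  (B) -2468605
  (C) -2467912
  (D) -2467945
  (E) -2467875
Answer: A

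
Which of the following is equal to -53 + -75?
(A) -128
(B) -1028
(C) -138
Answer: A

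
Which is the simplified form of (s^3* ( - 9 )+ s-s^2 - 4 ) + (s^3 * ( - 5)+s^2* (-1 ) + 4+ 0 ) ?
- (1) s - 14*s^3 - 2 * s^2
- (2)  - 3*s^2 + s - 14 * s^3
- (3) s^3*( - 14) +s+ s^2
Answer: 1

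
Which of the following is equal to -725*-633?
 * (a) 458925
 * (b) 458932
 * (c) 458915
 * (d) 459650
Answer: a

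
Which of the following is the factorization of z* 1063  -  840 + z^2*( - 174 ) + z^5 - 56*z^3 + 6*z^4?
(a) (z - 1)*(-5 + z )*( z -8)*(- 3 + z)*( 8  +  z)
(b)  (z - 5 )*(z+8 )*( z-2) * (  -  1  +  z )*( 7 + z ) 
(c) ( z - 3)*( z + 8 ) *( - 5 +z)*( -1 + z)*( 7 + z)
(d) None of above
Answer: c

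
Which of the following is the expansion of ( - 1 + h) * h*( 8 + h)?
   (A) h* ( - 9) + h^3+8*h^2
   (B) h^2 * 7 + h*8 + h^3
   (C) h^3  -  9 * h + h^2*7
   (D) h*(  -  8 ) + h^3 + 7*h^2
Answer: D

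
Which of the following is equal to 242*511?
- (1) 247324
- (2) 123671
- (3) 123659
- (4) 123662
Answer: 4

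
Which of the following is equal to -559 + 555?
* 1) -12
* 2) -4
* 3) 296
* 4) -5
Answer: 2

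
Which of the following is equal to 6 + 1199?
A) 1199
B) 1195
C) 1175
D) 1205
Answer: D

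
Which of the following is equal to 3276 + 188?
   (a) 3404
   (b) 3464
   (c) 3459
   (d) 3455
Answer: b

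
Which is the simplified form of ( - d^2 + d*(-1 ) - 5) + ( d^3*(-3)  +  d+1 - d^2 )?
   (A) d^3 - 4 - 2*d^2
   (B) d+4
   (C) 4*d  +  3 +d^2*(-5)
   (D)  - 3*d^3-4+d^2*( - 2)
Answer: D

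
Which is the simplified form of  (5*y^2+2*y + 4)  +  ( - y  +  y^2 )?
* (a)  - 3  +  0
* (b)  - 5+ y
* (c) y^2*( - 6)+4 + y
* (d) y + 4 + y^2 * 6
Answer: d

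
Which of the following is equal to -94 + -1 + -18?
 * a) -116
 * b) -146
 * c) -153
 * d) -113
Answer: d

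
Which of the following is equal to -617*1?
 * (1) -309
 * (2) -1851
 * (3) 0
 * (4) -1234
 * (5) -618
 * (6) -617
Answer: 6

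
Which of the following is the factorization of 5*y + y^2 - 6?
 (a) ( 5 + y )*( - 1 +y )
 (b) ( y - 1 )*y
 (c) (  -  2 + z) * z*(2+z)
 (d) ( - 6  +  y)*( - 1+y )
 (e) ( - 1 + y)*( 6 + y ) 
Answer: e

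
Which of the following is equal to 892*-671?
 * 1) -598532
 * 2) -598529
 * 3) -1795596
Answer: 1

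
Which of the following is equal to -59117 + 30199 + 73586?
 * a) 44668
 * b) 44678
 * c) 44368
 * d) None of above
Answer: a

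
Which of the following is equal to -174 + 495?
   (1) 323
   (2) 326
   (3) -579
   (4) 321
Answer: 4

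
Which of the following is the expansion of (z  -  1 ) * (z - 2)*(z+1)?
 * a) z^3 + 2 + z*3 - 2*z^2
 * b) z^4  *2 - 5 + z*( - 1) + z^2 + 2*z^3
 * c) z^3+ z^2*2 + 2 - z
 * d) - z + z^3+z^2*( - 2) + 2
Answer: d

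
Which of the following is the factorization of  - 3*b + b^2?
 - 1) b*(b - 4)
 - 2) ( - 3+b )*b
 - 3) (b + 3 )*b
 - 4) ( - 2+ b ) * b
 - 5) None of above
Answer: 2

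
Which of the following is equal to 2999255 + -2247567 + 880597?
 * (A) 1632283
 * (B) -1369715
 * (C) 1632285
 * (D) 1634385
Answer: C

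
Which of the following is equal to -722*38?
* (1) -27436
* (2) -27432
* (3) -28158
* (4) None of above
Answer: 1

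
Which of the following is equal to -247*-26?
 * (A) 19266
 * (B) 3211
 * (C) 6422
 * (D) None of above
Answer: C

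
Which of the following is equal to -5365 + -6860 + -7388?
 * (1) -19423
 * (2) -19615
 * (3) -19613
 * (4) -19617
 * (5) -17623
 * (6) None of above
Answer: 3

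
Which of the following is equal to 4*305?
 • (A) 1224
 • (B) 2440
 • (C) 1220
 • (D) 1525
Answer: C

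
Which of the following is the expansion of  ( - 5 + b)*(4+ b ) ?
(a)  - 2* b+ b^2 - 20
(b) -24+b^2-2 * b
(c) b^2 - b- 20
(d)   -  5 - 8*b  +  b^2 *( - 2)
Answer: c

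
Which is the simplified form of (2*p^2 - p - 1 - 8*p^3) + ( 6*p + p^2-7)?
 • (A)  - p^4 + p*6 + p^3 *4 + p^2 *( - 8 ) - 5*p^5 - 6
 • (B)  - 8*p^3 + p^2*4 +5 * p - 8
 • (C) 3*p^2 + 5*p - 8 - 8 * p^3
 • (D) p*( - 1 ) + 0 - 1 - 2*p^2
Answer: C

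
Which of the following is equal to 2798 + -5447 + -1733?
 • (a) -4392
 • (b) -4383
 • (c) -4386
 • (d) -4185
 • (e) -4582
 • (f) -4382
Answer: f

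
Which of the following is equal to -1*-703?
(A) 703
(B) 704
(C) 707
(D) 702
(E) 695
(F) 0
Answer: A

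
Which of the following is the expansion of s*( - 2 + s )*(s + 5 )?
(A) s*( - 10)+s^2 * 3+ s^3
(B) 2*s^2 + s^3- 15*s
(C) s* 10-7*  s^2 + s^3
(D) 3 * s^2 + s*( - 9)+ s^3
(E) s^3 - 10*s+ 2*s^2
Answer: A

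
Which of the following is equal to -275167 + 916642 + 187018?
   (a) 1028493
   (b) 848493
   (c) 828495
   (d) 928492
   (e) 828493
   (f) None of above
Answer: e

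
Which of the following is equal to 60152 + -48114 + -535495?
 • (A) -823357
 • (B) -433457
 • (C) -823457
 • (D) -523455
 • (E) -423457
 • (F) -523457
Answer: F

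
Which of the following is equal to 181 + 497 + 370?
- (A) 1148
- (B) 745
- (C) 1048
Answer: C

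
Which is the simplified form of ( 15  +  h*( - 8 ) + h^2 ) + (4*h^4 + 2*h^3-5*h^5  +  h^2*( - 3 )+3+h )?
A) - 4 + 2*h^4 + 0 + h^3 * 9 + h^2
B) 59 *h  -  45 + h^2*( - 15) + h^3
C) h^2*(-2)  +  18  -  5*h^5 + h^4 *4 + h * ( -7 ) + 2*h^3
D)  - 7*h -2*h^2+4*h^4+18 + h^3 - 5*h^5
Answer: C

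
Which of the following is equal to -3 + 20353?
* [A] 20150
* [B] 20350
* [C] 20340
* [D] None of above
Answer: B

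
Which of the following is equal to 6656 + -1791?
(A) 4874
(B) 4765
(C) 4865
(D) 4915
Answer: C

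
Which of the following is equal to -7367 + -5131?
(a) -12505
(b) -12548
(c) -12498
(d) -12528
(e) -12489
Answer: c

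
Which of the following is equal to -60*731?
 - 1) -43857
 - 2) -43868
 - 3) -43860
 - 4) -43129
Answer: 3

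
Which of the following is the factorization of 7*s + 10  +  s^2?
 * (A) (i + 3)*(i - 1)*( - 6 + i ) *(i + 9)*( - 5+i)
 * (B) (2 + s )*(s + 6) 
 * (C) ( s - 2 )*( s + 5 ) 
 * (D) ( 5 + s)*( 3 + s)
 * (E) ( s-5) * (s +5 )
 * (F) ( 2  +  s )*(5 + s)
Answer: F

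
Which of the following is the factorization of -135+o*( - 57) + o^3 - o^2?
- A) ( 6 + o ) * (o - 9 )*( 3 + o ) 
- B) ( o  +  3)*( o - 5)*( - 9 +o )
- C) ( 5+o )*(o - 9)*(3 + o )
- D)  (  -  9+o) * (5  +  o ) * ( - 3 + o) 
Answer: C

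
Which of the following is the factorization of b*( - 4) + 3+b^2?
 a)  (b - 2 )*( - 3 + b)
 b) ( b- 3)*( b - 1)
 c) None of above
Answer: b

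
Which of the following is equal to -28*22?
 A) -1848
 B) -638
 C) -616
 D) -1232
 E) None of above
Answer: C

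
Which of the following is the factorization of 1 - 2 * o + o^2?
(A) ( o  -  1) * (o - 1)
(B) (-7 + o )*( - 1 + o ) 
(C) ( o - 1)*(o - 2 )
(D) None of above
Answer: A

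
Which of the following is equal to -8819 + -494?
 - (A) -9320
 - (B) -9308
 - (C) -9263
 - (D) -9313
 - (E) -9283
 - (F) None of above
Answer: D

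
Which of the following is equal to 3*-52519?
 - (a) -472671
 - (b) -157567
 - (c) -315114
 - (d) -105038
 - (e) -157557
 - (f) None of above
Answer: e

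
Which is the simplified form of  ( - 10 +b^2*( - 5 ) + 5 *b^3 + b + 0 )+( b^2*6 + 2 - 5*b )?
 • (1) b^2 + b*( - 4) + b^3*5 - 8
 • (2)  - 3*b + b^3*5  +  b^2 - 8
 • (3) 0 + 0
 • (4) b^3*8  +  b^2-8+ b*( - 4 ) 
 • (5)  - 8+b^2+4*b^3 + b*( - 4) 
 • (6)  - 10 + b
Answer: 1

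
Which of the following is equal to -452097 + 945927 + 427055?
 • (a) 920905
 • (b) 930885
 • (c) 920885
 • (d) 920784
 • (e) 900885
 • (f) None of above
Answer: c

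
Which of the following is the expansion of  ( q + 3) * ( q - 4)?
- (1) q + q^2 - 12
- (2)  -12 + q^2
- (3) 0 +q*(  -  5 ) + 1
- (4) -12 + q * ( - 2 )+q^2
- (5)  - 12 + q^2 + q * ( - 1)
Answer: 5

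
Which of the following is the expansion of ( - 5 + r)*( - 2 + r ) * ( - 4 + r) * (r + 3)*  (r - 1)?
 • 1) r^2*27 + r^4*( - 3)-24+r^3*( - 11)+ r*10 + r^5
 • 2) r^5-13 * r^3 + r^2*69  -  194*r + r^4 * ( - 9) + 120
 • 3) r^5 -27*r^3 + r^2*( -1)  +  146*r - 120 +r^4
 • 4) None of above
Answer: 4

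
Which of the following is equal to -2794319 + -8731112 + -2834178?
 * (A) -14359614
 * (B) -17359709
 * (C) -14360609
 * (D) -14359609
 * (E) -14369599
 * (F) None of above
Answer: D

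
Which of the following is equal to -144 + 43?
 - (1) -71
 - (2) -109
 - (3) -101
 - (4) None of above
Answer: 3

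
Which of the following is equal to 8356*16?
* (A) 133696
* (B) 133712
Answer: A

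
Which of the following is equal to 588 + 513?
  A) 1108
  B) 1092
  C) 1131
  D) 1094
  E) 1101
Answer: E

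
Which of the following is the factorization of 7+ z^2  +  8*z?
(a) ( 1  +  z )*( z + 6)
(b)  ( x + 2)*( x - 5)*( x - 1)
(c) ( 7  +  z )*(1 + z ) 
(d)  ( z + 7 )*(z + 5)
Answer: c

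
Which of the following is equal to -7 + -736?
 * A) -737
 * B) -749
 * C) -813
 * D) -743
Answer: D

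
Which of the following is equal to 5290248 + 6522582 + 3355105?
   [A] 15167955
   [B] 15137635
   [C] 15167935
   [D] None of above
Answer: C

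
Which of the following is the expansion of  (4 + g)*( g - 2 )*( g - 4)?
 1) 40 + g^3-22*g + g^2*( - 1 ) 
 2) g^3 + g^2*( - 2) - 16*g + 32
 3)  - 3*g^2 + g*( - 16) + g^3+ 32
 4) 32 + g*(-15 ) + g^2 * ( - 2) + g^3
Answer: 2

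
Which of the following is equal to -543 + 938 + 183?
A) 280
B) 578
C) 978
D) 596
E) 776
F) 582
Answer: B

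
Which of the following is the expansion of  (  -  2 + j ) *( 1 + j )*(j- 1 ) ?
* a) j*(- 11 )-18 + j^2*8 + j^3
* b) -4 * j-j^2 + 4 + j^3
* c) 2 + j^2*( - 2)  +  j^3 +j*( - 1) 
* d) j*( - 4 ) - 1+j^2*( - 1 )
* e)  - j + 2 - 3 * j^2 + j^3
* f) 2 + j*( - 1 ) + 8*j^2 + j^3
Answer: c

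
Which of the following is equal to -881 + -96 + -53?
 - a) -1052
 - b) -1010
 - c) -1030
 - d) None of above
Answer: c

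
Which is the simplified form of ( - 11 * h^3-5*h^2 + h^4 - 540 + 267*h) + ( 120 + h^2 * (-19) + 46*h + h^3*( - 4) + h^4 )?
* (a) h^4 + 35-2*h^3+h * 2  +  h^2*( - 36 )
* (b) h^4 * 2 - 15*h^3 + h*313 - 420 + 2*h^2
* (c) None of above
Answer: c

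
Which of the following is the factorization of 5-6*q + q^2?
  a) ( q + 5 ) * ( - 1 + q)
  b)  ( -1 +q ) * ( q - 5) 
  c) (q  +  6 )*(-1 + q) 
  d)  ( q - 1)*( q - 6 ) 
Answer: b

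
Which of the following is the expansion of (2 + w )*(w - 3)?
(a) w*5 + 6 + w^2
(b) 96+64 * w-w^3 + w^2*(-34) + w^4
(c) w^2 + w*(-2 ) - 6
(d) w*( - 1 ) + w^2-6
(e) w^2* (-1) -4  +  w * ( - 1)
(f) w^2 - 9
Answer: d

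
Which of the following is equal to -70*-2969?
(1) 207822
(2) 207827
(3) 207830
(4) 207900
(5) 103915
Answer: 3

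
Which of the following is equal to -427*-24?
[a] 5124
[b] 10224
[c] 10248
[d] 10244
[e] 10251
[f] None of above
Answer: c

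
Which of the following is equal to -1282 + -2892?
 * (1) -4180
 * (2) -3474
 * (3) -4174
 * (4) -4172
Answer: 3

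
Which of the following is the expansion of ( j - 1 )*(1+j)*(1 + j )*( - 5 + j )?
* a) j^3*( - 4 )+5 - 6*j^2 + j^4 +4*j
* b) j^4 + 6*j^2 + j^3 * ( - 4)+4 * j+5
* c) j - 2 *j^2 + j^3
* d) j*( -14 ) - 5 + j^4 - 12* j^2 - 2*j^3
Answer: a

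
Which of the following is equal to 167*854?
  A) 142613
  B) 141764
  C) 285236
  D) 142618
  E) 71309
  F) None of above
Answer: D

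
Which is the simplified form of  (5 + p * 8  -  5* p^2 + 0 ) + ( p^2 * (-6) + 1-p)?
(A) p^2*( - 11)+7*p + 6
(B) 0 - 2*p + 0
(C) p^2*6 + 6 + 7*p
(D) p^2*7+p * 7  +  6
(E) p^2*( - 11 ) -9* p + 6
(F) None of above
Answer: A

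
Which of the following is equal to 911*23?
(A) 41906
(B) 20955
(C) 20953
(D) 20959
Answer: C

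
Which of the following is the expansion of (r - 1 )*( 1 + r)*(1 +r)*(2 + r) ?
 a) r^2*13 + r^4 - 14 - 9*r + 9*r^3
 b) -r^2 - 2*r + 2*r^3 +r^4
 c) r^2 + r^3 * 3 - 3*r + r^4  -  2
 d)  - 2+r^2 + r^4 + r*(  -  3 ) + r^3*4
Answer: c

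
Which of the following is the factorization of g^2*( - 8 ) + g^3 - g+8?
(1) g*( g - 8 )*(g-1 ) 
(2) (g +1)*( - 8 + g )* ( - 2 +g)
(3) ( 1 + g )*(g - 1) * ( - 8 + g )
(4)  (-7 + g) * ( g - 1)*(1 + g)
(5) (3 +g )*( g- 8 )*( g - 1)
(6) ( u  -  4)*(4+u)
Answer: 3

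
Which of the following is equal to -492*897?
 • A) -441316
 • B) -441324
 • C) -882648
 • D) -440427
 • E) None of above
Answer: B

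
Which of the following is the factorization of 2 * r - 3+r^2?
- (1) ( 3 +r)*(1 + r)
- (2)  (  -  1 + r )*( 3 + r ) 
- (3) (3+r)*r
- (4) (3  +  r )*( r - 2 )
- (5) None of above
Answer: 2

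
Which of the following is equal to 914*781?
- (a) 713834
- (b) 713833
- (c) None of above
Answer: a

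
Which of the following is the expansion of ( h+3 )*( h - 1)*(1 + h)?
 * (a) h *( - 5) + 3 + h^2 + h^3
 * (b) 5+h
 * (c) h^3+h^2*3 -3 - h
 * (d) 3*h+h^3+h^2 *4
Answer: c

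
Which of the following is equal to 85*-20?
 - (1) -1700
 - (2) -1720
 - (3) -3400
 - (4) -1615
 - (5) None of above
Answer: 1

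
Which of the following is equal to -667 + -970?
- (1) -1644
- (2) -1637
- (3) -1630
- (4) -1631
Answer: 2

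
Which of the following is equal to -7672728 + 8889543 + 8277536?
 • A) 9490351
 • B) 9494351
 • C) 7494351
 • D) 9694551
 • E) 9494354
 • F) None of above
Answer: B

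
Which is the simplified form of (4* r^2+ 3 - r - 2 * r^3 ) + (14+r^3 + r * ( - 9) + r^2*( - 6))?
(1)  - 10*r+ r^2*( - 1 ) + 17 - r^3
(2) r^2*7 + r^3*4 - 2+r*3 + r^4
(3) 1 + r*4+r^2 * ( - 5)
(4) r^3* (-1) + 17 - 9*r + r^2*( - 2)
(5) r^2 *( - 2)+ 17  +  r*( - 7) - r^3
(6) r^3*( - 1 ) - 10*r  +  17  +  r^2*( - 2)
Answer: 6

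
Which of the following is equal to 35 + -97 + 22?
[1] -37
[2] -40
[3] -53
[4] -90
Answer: 2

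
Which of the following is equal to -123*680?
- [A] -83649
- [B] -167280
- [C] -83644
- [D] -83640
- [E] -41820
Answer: D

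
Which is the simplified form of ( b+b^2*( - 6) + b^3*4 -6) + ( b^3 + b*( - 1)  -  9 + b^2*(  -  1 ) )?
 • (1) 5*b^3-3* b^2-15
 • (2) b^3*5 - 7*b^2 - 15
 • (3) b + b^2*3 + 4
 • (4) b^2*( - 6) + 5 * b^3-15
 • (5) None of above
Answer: 2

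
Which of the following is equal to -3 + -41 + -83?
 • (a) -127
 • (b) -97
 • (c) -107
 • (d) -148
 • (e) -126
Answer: a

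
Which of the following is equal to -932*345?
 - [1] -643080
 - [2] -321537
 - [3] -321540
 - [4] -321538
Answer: 3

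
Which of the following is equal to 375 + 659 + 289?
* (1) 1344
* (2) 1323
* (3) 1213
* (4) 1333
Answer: 2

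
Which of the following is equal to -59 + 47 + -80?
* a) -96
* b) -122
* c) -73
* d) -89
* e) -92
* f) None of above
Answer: e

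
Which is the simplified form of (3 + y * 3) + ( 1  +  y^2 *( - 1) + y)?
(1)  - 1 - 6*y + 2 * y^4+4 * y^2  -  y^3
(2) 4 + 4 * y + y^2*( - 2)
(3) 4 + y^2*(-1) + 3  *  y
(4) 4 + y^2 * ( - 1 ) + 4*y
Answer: 4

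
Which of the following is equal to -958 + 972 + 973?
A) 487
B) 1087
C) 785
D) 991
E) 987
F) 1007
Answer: E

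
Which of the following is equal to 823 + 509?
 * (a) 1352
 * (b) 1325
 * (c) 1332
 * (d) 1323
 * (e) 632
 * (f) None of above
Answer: c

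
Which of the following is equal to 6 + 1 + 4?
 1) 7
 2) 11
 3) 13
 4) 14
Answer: 2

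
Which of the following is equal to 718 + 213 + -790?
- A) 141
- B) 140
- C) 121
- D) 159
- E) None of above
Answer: A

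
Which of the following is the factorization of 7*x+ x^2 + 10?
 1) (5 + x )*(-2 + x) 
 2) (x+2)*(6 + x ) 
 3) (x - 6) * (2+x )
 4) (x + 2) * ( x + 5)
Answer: 4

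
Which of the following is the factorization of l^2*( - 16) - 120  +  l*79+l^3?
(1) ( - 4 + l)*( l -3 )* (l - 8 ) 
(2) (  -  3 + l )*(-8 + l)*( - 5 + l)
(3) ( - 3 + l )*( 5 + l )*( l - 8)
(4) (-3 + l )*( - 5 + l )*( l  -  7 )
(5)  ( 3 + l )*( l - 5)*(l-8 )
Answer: 2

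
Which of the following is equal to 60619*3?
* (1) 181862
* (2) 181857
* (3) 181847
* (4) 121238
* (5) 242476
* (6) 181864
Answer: 2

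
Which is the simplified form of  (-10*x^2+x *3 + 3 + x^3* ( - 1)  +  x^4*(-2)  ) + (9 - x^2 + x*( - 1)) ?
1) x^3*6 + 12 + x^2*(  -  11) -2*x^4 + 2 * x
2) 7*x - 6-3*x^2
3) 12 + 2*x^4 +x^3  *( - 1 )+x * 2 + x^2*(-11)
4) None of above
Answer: 4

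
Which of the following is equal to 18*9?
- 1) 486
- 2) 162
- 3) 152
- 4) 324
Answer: 2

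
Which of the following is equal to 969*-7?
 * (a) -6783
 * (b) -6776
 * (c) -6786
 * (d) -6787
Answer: a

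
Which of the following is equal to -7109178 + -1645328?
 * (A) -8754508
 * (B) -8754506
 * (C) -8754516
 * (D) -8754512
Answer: B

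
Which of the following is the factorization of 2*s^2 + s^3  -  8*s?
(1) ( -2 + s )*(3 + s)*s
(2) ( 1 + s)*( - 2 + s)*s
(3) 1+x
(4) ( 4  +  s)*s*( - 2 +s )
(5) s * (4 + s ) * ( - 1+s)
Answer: 4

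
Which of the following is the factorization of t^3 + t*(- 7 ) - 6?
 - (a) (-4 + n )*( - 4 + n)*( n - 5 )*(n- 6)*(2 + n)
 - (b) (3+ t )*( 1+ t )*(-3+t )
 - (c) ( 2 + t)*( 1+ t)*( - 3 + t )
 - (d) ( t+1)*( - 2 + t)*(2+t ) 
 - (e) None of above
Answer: c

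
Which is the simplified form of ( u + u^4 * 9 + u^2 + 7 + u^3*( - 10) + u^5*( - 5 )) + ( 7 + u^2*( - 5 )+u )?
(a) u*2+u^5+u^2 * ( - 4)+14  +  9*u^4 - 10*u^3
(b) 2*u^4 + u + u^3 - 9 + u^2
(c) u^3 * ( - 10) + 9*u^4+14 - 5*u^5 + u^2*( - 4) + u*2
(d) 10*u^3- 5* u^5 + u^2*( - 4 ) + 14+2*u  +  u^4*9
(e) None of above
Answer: c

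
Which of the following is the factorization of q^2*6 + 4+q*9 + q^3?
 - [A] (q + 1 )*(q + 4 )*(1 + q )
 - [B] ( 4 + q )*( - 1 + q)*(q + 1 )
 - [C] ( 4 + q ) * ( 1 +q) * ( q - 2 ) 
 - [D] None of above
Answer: A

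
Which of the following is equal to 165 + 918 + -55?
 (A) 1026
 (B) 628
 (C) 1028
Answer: C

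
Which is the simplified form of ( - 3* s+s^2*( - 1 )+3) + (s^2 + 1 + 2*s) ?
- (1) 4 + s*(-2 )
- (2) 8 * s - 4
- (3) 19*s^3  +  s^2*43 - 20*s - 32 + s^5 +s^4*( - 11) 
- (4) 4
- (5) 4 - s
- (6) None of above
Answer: 5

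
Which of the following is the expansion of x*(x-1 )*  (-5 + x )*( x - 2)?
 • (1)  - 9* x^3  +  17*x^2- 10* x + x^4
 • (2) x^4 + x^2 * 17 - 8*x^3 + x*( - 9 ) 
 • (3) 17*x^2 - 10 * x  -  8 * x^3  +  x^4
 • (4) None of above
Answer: 3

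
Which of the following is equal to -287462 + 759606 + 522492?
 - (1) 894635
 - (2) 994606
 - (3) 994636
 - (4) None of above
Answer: 3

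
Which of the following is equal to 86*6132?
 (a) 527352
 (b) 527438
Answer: a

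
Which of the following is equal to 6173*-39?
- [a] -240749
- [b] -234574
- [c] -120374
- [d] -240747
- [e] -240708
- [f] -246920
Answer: d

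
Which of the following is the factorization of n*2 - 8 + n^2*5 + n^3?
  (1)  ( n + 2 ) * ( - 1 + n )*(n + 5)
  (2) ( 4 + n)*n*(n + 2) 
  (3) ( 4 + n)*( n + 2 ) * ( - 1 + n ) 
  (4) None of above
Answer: 3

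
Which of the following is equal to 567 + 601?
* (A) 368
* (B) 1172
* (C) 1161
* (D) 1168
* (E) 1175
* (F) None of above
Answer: D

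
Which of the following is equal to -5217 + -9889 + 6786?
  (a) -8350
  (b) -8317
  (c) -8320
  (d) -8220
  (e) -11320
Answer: c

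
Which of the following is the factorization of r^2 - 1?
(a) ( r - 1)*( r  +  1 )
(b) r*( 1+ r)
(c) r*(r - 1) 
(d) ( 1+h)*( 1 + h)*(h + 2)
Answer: a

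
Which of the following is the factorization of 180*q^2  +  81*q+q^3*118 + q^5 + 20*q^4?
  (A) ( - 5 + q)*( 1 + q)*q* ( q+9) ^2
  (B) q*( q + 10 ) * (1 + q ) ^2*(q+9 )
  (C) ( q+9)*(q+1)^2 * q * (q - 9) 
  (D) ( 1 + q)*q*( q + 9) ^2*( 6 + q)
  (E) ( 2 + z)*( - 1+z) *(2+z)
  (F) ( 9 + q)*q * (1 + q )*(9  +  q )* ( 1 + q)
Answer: F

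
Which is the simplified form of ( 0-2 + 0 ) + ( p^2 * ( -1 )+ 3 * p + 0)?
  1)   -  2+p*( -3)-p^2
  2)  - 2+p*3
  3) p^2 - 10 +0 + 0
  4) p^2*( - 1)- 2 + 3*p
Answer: 4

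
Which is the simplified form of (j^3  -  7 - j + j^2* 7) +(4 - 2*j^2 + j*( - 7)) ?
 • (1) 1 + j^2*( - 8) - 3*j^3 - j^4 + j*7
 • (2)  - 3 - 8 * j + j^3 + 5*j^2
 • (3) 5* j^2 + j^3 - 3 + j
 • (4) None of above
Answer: 2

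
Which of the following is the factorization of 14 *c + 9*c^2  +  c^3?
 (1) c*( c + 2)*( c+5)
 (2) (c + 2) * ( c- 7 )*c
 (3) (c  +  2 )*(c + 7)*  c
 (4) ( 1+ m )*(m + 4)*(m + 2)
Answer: 3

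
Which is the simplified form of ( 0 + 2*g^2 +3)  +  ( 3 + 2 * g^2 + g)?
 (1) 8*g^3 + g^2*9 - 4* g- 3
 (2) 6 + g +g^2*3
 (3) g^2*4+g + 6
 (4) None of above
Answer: 3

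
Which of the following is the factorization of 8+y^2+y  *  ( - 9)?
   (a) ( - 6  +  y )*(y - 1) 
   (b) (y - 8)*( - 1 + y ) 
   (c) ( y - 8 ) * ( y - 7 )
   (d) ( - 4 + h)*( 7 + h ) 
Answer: b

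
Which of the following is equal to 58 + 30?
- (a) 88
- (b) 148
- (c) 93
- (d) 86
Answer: a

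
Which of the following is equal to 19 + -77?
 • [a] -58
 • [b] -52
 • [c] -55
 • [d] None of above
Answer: a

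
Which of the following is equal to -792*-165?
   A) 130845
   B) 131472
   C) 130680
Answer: C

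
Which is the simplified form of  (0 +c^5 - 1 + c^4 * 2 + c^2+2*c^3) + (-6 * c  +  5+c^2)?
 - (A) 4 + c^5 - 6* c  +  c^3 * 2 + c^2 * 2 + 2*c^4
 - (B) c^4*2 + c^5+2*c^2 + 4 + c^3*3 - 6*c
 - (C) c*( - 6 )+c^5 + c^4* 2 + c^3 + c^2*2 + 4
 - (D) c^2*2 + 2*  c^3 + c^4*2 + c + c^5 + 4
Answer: A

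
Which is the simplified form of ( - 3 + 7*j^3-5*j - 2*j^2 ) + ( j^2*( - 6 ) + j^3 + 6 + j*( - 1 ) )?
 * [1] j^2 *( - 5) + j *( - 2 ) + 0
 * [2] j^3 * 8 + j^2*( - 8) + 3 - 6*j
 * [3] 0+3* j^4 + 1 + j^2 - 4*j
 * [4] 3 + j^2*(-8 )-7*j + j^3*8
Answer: 2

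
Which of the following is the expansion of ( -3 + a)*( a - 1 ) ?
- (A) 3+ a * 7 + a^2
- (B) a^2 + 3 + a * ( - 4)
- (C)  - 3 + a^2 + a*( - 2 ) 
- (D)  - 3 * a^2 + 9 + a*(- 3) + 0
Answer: B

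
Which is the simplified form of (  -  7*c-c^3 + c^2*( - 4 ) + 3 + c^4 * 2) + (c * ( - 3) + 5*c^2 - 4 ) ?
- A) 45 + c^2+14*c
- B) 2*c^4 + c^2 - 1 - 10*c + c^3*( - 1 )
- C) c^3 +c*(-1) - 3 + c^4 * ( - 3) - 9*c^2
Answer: B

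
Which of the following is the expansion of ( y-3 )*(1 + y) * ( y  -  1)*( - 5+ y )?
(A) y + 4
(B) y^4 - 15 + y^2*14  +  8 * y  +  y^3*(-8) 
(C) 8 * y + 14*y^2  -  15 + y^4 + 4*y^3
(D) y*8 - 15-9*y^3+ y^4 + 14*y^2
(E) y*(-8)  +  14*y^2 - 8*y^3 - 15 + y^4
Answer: B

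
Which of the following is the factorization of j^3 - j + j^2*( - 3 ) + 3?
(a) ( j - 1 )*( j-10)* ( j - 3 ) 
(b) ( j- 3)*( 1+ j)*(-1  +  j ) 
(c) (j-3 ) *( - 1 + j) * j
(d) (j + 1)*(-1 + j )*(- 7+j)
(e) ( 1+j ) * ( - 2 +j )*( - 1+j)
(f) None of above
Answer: b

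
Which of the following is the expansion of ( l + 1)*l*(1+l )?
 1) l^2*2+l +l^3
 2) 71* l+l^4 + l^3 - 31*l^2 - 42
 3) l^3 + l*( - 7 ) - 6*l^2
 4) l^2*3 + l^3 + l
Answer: 1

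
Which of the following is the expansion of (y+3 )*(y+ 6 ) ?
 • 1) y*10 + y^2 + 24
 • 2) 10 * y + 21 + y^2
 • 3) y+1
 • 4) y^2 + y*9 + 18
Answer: 4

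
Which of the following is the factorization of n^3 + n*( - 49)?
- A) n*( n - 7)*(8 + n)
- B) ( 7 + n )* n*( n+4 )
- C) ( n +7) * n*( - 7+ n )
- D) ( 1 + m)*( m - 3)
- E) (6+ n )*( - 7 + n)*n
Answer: C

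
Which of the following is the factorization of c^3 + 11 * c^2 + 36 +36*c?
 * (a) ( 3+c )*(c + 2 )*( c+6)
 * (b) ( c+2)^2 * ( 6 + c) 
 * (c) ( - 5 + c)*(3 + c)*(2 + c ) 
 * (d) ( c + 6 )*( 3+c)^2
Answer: a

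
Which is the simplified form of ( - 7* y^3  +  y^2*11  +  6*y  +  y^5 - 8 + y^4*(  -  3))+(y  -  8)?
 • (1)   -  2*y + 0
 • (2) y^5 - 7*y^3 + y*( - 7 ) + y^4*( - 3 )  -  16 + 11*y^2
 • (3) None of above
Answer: 3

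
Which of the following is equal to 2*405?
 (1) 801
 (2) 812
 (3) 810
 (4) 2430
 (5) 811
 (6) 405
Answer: 3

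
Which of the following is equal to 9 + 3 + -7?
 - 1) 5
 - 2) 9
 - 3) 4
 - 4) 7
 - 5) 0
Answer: 1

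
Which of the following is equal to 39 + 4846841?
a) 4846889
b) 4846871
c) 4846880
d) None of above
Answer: c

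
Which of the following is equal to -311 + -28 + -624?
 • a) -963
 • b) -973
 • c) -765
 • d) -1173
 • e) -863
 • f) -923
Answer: a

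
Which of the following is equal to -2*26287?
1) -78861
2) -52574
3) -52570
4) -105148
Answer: 2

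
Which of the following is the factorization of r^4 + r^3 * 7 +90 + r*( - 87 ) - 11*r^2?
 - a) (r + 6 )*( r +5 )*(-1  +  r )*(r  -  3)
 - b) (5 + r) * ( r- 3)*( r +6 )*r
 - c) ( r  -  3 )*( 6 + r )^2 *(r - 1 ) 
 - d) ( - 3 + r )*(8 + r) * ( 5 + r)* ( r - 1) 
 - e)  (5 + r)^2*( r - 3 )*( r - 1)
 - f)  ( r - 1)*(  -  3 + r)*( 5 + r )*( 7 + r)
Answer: a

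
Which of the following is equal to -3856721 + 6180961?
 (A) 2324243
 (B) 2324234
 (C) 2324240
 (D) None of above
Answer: C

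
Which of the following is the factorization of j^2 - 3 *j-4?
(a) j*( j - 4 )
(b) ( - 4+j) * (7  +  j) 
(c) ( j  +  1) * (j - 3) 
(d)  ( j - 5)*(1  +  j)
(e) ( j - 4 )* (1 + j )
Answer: e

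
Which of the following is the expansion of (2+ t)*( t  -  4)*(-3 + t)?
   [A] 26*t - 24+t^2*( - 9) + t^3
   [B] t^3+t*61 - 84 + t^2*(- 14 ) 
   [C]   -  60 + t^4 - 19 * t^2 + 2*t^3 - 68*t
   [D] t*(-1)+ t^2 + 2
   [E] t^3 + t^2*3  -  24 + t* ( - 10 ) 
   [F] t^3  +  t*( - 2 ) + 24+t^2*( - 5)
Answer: F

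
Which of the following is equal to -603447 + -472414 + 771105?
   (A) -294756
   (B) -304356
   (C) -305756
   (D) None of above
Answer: D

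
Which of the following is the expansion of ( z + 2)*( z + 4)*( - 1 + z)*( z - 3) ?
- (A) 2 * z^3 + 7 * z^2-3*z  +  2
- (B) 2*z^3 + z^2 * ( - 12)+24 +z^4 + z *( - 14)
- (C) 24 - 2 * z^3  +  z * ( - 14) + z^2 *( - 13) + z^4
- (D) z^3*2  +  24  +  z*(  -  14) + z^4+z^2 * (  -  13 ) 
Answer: D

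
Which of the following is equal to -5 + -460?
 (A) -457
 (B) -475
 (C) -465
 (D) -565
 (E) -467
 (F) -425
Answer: C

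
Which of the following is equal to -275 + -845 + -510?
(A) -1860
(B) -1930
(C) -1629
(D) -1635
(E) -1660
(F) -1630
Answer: F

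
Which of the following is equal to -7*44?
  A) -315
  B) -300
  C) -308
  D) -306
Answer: C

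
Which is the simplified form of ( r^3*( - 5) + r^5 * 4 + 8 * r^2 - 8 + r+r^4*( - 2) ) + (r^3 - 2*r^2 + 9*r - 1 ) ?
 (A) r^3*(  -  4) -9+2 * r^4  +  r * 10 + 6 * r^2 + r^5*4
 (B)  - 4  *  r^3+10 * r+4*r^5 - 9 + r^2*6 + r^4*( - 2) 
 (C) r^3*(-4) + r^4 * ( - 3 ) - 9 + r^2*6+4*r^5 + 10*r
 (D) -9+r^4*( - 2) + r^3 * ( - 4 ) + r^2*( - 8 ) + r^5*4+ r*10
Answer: B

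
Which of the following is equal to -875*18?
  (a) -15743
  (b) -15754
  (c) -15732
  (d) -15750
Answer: d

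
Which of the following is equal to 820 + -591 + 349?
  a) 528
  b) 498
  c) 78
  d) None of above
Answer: d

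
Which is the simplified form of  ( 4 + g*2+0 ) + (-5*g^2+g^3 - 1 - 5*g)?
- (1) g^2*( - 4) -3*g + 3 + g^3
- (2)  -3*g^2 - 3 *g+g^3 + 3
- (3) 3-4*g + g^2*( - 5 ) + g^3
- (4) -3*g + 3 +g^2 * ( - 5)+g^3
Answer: 4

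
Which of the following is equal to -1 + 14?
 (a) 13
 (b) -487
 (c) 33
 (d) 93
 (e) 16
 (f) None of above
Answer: a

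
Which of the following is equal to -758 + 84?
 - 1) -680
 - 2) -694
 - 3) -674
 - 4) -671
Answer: 3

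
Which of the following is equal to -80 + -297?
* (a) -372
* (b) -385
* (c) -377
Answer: c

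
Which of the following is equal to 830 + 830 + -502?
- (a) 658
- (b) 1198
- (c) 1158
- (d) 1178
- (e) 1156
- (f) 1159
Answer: c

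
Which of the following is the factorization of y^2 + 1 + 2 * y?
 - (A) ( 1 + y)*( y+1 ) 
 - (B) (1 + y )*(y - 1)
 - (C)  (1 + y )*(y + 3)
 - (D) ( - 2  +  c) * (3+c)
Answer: A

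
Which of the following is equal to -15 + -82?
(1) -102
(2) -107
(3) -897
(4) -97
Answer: 4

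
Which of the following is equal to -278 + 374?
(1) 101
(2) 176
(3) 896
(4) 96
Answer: 4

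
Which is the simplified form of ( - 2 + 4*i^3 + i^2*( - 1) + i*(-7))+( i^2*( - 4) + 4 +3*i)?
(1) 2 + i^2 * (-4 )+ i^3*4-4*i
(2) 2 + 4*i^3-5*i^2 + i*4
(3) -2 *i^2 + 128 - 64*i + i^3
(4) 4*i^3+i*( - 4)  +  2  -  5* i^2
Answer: 4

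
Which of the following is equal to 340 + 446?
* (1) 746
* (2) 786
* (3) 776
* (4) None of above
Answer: 2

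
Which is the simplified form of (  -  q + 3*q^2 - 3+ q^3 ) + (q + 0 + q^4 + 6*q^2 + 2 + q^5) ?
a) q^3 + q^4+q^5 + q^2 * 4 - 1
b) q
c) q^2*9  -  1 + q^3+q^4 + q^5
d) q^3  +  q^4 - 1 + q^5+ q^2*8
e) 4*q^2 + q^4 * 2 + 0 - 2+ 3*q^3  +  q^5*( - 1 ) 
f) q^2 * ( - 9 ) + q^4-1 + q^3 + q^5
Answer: c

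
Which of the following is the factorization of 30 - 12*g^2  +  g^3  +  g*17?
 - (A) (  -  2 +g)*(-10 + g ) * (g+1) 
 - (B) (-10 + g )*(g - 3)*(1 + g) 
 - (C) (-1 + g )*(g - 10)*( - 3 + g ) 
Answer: B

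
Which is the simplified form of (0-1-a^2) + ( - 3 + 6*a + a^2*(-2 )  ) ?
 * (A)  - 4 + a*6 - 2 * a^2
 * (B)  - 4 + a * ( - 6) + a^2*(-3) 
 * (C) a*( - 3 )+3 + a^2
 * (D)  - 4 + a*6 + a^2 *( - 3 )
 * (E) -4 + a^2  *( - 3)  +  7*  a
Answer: D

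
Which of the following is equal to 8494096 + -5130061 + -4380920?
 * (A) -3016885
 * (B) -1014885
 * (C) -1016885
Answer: C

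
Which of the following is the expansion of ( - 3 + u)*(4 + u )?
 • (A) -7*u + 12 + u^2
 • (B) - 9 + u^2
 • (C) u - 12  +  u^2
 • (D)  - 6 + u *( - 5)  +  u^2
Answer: C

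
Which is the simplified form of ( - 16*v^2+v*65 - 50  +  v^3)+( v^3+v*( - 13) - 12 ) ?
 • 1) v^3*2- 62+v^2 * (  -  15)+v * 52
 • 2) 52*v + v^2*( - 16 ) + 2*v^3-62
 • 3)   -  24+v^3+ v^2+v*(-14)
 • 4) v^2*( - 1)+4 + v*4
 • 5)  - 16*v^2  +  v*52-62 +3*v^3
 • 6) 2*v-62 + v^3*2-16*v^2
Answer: 2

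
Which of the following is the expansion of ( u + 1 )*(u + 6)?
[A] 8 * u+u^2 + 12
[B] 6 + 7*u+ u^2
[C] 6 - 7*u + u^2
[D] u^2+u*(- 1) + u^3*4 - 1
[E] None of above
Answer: B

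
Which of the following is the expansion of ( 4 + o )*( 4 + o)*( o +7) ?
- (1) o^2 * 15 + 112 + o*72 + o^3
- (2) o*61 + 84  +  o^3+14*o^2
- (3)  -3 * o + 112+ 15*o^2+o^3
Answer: 1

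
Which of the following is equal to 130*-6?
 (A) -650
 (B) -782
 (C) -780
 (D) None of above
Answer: C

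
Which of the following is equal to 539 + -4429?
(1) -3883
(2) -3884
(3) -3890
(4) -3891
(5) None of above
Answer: 3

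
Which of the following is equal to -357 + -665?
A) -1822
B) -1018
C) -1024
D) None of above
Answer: D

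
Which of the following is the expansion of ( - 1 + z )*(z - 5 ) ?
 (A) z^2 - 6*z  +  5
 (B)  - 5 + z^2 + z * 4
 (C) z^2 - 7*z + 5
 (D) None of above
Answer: A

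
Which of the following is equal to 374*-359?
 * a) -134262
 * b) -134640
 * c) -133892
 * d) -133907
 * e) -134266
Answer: e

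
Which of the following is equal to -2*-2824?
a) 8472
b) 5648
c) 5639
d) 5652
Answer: b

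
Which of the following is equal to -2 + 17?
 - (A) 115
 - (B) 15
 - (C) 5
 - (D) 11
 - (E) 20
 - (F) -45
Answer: B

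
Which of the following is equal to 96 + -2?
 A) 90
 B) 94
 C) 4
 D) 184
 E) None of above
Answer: B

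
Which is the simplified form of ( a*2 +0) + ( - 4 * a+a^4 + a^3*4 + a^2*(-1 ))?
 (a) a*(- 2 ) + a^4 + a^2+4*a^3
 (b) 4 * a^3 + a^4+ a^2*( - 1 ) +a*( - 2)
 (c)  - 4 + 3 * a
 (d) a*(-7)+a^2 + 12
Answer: b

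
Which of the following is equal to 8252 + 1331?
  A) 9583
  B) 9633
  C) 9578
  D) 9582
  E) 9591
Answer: A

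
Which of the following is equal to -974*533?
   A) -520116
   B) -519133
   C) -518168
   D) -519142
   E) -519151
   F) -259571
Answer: D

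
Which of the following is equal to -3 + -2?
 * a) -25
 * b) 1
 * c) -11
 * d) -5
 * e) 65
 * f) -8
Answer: d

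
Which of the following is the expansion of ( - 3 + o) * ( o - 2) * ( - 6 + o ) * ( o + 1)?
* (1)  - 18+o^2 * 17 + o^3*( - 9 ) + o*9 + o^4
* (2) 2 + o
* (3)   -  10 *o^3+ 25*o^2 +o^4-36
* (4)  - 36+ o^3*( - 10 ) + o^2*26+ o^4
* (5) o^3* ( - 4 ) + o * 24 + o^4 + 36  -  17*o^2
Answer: 3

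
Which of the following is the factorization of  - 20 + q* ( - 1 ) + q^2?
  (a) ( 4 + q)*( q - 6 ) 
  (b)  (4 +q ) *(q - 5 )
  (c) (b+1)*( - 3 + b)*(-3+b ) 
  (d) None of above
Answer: b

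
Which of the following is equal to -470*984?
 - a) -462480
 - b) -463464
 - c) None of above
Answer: a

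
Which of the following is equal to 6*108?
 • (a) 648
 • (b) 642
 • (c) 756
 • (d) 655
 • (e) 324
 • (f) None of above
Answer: a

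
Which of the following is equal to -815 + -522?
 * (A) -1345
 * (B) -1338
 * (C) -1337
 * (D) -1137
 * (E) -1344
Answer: C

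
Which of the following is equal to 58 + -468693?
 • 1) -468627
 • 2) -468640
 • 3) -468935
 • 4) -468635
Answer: 4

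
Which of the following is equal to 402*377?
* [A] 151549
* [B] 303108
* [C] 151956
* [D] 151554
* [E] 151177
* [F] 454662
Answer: D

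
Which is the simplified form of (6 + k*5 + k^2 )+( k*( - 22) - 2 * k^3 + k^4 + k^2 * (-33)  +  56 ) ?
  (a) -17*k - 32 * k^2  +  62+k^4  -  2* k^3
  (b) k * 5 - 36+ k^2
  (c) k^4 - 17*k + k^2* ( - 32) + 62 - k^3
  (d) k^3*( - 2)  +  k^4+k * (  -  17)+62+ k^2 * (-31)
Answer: a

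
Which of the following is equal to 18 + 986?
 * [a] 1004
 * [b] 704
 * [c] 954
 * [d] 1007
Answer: a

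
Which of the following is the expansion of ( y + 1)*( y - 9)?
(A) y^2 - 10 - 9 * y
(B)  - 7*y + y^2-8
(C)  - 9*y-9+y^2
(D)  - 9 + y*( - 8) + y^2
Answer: D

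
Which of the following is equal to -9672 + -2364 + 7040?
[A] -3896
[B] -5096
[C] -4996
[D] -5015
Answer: C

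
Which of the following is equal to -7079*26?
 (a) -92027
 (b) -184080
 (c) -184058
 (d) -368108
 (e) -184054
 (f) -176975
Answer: e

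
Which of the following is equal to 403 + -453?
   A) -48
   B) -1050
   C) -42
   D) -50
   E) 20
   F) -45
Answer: D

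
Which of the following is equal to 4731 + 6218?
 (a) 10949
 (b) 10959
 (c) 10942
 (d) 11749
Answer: a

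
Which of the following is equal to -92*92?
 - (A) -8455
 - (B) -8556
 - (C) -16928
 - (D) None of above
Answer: D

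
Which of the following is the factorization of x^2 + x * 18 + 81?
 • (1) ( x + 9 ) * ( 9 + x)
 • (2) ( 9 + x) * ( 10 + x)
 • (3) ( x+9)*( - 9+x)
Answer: 1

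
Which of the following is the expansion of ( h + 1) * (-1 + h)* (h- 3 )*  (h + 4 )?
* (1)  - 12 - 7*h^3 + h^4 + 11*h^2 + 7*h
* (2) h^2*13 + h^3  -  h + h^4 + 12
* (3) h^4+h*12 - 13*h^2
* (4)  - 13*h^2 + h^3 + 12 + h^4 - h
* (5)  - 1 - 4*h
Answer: 4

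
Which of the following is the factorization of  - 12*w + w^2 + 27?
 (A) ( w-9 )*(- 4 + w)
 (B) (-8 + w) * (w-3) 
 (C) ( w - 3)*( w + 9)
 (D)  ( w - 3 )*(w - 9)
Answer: D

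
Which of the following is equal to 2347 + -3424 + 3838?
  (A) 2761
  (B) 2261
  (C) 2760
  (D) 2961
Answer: A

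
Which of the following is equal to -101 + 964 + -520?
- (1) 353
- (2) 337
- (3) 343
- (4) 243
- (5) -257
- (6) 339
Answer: 3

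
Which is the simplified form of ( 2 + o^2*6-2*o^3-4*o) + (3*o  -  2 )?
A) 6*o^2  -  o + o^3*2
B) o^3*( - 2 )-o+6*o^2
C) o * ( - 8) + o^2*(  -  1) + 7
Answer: B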